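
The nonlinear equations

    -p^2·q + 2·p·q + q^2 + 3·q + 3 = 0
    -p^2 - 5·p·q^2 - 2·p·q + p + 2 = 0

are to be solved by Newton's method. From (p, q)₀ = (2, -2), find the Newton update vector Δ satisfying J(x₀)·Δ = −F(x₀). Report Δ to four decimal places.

(-0.0320, 0.8720)

At (2, -2): F = (1.0000, -32.0000).
Jacobian J = [[-2·p·q + 2·q, -p^2 + 2·p + 2·q + 3], [-2·p - 5·q^2 - 2·q + 1, -10·p·q - 2·p]].
At the point, J = [[4.0000, -1.0000], [-19.0000, 36.0000]] (det J = 125.0000).
Solving J·Δ = −F gives Δ = (-0.0320, 0.8720).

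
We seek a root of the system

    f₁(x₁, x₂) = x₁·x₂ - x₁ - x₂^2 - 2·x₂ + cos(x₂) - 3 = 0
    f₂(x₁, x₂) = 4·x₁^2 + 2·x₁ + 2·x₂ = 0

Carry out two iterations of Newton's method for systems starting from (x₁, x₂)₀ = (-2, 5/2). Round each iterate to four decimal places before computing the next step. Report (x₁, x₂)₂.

At (-2, 5/2): F = (-18.051144, 17.0000).
Jacobian J = [[x₂ - 1, x₁ - 2·x₂ - sin(x₂) - 2], [8·x₁ + 2, 2]].
At the point, J = [[1.5000, -9.598472], [-14.0000, 2.0000]] (det J = -131.378610).
Solving J·Δ = −F gives Δ = (0.9672, -1.7295).
Then the next iterate is (x₁, x₂)₁ = (-1.0328, 0.7705).
Round to (-1.0328, 0.7705) and repeat: F = (-4.180080, 3.742103), J = [[-0.2295, -5.270294], [-6.2624, 2.0000]].
Δ = (0.3395, -0.8079), so (x₁, x₂)₂ = (-0.6933, -0.0374).

(-0.6933, -0.0374)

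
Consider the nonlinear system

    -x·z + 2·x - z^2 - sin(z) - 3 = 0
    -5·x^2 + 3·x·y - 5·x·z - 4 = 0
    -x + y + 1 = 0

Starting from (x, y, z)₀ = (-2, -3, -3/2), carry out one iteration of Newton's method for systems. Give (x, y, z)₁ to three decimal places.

(-2.339, -3.339, 1.023)

At (-2, -3, -3/2): F = (-11.25251, -21.000, 0.000).
Jacobian J = [[-z + 2, 0, -x - 2·z - cos(z)], [-10·x + 3·y - 5·z, 3·x, -5·x], [-1, 1, 0]].
At the point, J = [[3.500, 0.000, 4.92926], [18.500, -6.000, 10.000], [-1.000, 1.000, 0.000]] (det J = 26.61578).
Solving J·Δ = −F gives Δ = (-0.339, -0.339, 2.523).
Then the next iterate is (x, y, z)₁ = (-2.339, -3.339, 1.023).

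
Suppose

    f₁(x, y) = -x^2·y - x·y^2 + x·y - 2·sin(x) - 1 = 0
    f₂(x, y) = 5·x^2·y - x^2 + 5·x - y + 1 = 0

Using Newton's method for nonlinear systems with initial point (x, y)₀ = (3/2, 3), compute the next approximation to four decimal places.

At (3/2, 3): F = (-18.744990, 37.0000).
Jacobian J = [[-2·x·y - y^2 + y - 2·cos(x), -x^2 - 2·x·y + x], [10·x·y - 2·x + 5, 5·x^2 - 1]].
At the point, J = [[-15.141474, -9.7500], [47.0000, 10.2500]] (det J = 303.049887).
Solving J·Δ = −F gives Δ = (-0.5564, -1.0585).
Then the next iterate is (x, y)₁ = (0.9436, 1.9415).

(0.9436, 1.9415)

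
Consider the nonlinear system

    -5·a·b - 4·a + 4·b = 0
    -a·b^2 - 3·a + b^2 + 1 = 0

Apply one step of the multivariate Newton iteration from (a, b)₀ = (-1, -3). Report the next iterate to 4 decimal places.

At (-1, -3): F = (-23.0000, 22.0000).
Jacobian J = [[-5·b - 4, -5·a + 4], [-b^2 - 3, -2·a·b + 2·b]].
At the point, J = [[11.0000, 9.0000], [-12.0000, -12.0000]] (det J = -24.0000).
Solving J·Δ = −F gives Δ = (3.2500, -1.4167).
Then the next iterate is (a, b)₁ = (2.2500, -4.4167).

(2.2500, -4.4167)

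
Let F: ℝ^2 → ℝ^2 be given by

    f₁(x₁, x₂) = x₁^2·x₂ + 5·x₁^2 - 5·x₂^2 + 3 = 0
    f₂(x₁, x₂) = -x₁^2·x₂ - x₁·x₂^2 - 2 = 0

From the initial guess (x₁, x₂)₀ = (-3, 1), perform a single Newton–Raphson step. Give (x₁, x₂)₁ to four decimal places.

(-1.5487, 0.7522)

At (-3, 1): F = (52.0000, -8.0000).
Jacobian J = [[2·x₁·x₂ + 10·x₁, x₁^2 - 10·x₂], [-2·x₁·x₂ - x₂^2, -x₁^2 - 2·x₁·x₂]].
At the point, J = [[-36.0000, -1.0000], [5.0000, -3.0000]] (det J = 113.0000).
Solving J·Δ = −F gives Δ = (1.4513, -0.2478).
Then the next iterate is (x₁, x₂)₁ = (-1.5487, 0.7522).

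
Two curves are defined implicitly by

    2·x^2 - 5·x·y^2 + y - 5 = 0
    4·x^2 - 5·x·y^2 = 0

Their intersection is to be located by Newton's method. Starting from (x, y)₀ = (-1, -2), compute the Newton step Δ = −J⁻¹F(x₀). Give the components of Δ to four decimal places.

At (-1, -2): F = (15.0000, 24.0000).
Jacobian J = [[4·x - 5·y^2, -10·x·y + 1], [8·x - 5·y^2, -10·x·y]].
At the point, J = [[-24.0000, -19.0000], [-28.0000, -20.0000]] (det J = -52.0000).
Solving J·Δ = −F gives Δ = (3.0000, -3.0000).

(3.0000, -3.0000)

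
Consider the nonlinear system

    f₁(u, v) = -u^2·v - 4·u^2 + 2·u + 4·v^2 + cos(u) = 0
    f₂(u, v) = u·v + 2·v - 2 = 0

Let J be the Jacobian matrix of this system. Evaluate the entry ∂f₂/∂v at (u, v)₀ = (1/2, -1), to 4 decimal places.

∂f₂/∂v = u + 2.
At (1/2, -1) this is 2.5000.

2.5000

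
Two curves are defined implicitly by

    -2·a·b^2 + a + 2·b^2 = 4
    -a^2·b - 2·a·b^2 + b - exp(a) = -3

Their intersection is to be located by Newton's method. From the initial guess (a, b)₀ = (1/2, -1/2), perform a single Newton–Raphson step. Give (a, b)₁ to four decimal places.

(-5.9122, -6.9561)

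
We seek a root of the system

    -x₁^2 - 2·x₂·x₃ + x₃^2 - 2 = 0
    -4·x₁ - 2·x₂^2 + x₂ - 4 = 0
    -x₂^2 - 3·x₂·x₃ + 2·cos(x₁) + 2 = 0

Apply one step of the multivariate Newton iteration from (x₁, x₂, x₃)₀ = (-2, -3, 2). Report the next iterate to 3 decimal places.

(6.721, 0.991, -0.892)

At (-2, -3, 2): F = (10.000, -17.000, 10.16771).
Jacobian J = [[-2·x₁, -2·x₃, -2·x₂ + 2·x₃], [-4, -4·x₂ + 1, 0], [-2·sin(x₁), -2·x₂ - 3·x₃, -3·x₂]].
At the point, J = [[4.000, -4.000, 10.000], [-4.000, 13.000, 0.000], [1.81859, 0.000, 9.000]] (det J = 87.58267).
Solving J·Δ = −F gives Δ = (8.721, 3.991, -2.892).
Then the next iterate is (x₁, x₂, x₃)₁ = (6.721, 0.991, -0.892).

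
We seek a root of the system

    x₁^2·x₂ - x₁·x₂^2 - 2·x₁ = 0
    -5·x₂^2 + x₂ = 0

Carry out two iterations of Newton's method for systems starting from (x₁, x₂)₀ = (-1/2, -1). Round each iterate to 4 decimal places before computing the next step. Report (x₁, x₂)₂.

(-0.0069, -0.1863)

At (-1/2, -1): F = (1.2500, -6.0000).
Jacobian J = [[2·x₁·x₂ - x₂^2 - 2, x₁^2 - 2·x₁·x₂], [0, -10·x₂ + 1]].
At the point, J = [[-2.0000, -0.7500], [0.0000, 11.0000]] (det J = -22.0000).
Solving J·Δ = −F gives Δ = (0.4205, 0.5455).
Then the next iterate is (x₁, x₂)₁ = (-0.0795, -0.4545).
Round to (-0.0795, -0.4545) and repeat: F = (0.172550, -1.487351), J = [[-2.134305, -0.065945], [0.0000, 5.5450]].
Δ = (0.0726, 0.2682), so (x₁, x₂)₂ = (-0.0069, -0.1863).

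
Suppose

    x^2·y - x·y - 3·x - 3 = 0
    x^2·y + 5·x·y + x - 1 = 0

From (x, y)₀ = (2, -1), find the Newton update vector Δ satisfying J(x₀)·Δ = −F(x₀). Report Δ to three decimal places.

(-1.882, -0.147)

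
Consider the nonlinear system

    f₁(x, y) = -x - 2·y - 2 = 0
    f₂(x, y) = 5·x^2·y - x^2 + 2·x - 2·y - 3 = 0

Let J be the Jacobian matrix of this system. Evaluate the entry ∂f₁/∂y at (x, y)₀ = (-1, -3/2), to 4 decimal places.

-2.0000

∂f₁/∂y = -2.
At (-1, -3/2) this is -2.0000.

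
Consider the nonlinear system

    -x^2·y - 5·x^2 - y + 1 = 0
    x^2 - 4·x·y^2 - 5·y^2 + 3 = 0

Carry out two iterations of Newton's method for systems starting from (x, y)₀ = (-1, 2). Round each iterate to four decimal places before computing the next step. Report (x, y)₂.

(-0.2070, 1.4235)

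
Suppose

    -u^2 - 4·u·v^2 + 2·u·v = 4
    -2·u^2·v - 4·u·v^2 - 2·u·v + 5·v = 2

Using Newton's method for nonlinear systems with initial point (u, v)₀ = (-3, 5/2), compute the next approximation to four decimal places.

At (-3, 5/2): F = (47.0000, 55.5000).
Jacobian J = [[-2·u - 4·v^2 + 2·v, -8·u·v + 2·u], [-4·u·v - 4·v^2 - 2·v, -2·u^2 - 8·u·v - 2·u + 5]].
At the point, J = [[-14.0000, 54.0000], [0.0000, 53.0000]] (det J = -742.0000).
Solving J·Δ = −F gives Δ = (-0.6819, -1.0472).
Then the next iterate is (u, v)₁ = (-3.6819, 1.4528).

(-3.6819, 1.4528)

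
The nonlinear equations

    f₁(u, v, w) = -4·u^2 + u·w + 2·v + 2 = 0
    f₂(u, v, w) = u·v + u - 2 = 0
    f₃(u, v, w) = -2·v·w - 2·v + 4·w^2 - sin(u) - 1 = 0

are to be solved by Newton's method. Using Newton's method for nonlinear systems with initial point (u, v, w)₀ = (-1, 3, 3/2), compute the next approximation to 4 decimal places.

At (-1, 3, 3/2): F = (2.5000, -6.0000, -6.158529).
Jacobian J = [[-8·u + w, 2, u], [v + 1, u, 0], [-cos(u), -2·w - 2, -2·v + 8·w]].
At the point, J = [[9.5000, 2.0000, -1.0000], [4.0000, -1.0000, 0.0000], [-0.540302, -5.0000, 6.0000]] (det J = -84.459698).
Solving J·Δ = −F gives Δ = (0.3926, -4.4296, -2.6296).
Then the next iterate is (u, v, w)₁ = (-0.6074, -1.4296, -1.1296).

(-0.6074, -1.4296, -1.1296)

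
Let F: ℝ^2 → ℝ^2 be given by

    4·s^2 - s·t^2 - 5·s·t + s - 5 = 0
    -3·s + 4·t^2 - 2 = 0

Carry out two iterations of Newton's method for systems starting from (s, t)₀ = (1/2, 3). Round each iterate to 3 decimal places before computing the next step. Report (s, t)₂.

(-0.508, 0.835)

At (1/2, 3): F = (-15.500, 32.500).
Jacobian J = [[8·s - t^2 - 5·t + 1, -2·s·t - 5·s], [-3, 8·t]].
At the point, J = [[-19.000, -5.500], [-3.000, 24.000]] (det J = -472.500).
Solving J·Δ = −F gives Δ = (-0.409, -1.405).
Then the next iterate is (s, t)₁ = (0.091, 1.595).
Round to (0.091, 1.595) and repeat: F = (-5.83311, 7.90310), J = [[-8.79102, -0.74529], [-3.000, 12.760]].
Δ = (-0.599, -0.760), so (s, t)₂ = (-0.508, 0.835).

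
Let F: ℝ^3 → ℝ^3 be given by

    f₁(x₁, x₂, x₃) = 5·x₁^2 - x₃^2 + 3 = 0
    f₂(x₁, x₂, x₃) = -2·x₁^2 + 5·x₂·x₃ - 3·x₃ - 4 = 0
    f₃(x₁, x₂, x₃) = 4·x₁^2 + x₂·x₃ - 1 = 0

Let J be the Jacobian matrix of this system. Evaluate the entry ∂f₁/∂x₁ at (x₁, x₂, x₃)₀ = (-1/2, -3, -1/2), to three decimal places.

-5.000

∂f₁/∂x₁ = 10·x₁.
At (-1/2, -3, -1/2) this is -5.000.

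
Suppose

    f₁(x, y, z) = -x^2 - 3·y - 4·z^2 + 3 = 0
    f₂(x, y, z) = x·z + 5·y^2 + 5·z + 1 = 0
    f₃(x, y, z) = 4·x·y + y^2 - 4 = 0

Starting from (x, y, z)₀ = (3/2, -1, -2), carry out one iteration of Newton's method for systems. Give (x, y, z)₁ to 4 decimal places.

(-0.7778, -1.0278, -1.6667)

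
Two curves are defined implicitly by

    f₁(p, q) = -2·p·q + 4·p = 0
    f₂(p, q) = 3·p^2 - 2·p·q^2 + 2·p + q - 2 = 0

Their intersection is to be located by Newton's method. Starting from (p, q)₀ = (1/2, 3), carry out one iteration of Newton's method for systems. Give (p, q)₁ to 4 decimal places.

(0.0833, 2.8333)

At (1/2, 3): F = (-1.0000, -6.2500).
Jacobian J = [[-2·q + 4, -2·p], [6·p - 2·q^2 + 2, -4·p·q + 1]].
At the point, J = [[-2.0000, -1.0000], [-13.0000, -5.0000]] (det J = -3.0000).
Solving J·Δ = −F gives Δ = (-0.4167, -0.1667).
Then the next iterate is (p, q)₁ = (0.0833, 2.8333).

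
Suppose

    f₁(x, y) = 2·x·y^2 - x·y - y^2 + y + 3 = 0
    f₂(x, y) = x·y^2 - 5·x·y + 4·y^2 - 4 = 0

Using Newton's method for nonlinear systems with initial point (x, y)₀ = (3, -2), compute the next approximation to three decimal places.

(3.221, -0.672)

At (3, -2): F = (27.000, 54.000).
Jacobian J = [[2·y^2 - y, 4·x·y - x - 2·y + 1], [y^2 - 5·y, 2·x·y - 5·x + 8·y]].
At the point, J = [[10.000, -22.000], [14.000, -43.000]] (det J = -122.000).
Solving J·Δ = −F gives Δ = (0.221, 1.328).
Then the next iterate is (x, y)₁ = (3.221, -0.672).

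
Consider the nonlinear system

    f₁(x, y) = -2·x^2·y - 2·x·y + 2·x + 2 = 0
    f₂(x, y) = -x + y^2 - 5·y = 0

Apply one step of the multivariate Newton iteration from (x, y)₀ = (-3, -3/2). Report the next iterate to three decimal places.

(-3.446, 0.149)

At (-3, -3/2): F = (14.000, 12.750).
Jacobian J = [[-4·x·y - 2·y + 2, -2·x^2 - 2·x], [-1, 2·y - 5]].
At the point, J = [[-13.000, -12.000], [-1.000, -8.000]] (det J = 92.000).
Solving J·Δ = −F gives Δ = (-0.446, 1.649).
Then the next iterate is (x, y)₁ = (-3.446, 0.149).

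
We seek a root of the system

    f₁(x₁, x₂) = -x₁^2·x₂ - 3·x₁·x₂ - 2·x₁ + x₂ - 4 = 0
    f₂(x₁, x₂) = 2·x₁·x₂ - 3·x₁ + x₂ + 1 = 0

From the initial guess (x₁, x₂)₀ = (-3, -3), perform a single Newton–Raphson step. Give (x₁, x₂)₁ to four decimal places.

(-2.6875, 1.4375)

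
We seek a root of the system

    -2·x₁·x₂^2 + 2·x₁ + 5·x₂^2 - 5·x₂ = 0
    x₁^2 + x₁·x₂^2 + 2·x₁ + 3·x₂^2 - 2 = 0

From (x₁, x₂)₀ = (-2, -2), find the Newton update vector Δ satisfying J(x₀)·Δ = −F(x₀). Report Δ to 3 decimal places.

(0.811, 0.906)

At (-2, -2): F = (42.000, 2.000).
Jacobian J = [[-2·x₂^2 + 2, -4·x₁·x₂ + 10·x₂ - 5], [2·x₁ + x₂^2 + 2, 2·x₁·x₂ + 6·x₂]].
At the point, J = [[-6.000, -41.000], [2.000, -4.000]] (det J = 106.000).
Solving J·Δ = −F gives Δ = (0.811, 0.906).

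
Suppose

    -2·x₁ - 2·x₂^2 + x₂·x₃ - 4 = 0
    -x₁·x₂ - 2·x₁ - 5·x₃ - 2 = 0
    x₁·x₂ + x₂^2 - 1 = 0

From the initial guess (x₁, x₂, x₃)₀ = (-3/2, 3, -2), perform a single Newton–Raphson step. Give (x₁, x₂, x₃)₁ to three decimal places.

(-0.024, 1.238, -0.905)

At (-3/2, 3, -2): F = (-25.000, 15.500, 3.500).
Jacobian J = [[-2, -4·x₂ + x₃, x₂], [-x₂ - 2, -x₁, -5], [x₂, x₁ + 2·x₂, 0]].
At the point, J = [[-2.000, -14.000, 3.000], [-5.000, 1.500, -5.000], [3.000, 4.500, 0.000]] (det J = 84.000).
Solving J·Δ = −F gives Δ = (1.476, -1.762, 1.095).
Then the next iterate is (x₁, x₂, x₃)₁ = (-0.024, 1.238, -0.905).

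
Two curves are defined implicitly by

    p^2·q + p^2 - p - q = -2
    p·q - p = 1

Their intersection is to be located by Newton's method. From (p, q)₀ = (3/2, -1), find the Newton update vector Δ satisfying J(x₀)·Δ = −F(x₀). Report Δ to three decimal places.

(-7.250, -7.000)

At (3/2, -1): F = (1.500, -4.000).
Jacobian J = [[2·p·q + 2·p - 1, p^2 - 1], [q - 1, p]].
At the point, J = [[-1.000, 1.250], [-2.000, 1.500]] (det J = 1.000).
Solving J·Δ = −F gives Δ = (-7.250, -7.000).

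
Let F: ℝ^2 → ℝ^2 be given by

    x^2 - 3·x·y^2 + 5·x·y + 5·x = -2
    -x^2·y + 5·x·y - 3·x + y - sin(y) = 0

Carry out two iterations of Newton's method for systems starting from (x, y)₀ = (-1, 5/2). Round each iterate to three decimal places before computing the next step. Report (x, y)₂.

(-0.200, 1.700)

At (-1, 5/2): F = (4.250, -10.09847).
Jacobian J = [[2·x - 3·y^2 + 5·y + 5, -6·x·y + 5·x], [-2·x·y + 5·y - 3, -x^2 + 5·x - cos(y) + 1]].
At the point, J = [[-3.250, 10.000], [14.500, -4.19886]] (det J = -131.35372).
Solving J·Δ = −F gives Δ = (0.633, -0.219).
Then the next iterate is (x, y)₁ = (-0.367, 2.281).
Round to (-0.367, 2.281) and repeat: F = (1.84251, -1.86909), J = [[0.06212, 3.18776], [10.07925, -0.31770]].
Δ = (0.167, -0.581), so (x, y)₂ = (-0.200, 1.700).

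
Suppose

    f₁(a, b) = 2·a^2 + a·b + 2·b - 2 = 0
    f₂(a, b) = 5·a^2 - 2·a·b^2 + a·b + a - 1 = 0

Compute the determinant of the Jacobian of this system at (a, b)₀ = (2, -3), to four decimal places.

J = [[4·a + b, a + 2], [10·a - 2·b^2 + b + 1, -4·a·b + a]].
At the point, J = [[5.0000, 4.0000], [0.0000, 26.0000]].
det J = 130.0000.

130.0000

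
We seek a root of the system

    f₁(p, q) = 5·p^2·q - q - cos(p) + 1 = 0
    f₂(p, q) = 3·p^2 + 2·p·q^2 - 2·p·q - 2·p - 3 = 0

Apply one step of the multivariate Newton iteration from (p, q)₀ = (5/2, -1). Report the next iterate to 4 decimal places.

At (5/2, -1): F = (-28.448856, 20.7500).
Jacobian J = [[10·p·q + sin(p), 5·p^2 - 1], [6·p + 2·q^2 - 2·q - 2, 4·p·q - 2·p]].
At the point, J = [[-24.401528, 30.2500], [17.0000, -15.0000]] (det J = -148.227082).
Solving J·Δ = −F gives Δ = (-1.3557, -0.1532).
Then the next iterate is (p, q)₁ = (1.1443, -1.1532).

(1.1443, -1.1532)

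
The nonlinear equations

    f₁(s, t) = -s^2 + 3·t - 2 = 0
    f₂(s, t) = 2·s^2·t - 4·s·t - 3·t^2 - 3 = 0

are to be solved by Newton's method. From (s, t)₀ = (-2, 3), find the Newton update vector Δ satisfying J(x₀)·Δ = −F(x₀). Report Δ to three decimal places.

At (-2, 3): F = (3.000, 18.000).
Jacobian J = [[-2·s, 3], [4·s·t - 4·t, 2·s^2 - 4·s - 6·t]].
At the point, J = [[4.000, 3.000], [-36.000, -2.000]] (det J = 100.000).
Solving J·Δ = −F gives Δ = (0.600, -1.800).

(0.600, -1.800)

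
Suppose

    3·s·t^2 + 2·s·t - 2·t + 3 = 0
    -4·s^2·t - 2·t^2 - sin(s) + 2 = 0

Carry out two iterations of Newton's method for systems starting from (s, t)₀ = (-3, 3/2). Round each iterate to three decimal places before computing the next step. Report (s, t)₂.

At (-3, 3/2): F = (-29.250, -56.35888).
Jacobian J = [[3·t^2 + 2·t, 6·s·t + 2·s - 2], [-8·s·t - cos(s), -4·s^2 - 4·t]].
At the point, J = [[9.750, -35.000], [36.98999, -42.000]] (det J = 885.14974).
Solving J·Δ = −F gives Δ = (0.841, -0.602).
Then the next iterate is (s, t)₁ = (-2.159, 0.898).
Round to (-2.159, 0.898) and repeat: F = (-7.89664, -15.52419), J = [[4.21521, -17.95069], [16.06512, -22.23712]].
Δ = (0.530, -0.316), so (s, t)₂ = (-1.629, 0.582).

(-1.629, 0.582)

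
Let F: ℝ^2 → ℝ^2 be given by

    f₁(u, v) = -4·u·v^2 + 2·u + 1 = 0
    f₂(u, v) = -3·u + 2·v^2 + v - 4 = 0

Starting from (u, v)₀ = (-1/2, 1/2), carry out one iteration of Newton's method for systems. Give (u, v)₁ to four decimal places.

(-1.0000, 0.5000)

At (-1/2, 1/2): F = (0.5000, -1.5000).
Jacobian J = [[-4·v^2 + 2, -8·u·v], [-3, 4·v + 1]].
At the point, J = [[1.0000, 2.0000], [-3.0000, 3.0000]] (det J = 9.0000).
Solving J·Δ = −F gives Δ = (-0.5000, 0.0000).
Then the next iterate is (u, v)₁ = (-1.0000, 0.5000).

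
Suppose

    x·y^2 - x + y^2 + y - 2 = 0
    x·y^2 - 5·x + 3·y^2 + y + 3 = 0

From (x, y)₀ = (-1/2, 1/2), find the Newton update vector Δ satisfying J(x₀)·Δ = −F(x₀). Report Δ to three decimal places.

At (-1/2, 1/2): F = (-0.875, 6.625).
Jacobian J = [[y^2 - 1, 2·x·y + 2·y + 1], [y^2 - 5, 2·x·y + 6·y + 1]].
At the point, J = [[-0.750, 1.500], [-4.750, 3.500]] (det J = 4.500).
Solving J·Δ = −F gives Δ = (2.889, 2.028).

(2.889, 2.028)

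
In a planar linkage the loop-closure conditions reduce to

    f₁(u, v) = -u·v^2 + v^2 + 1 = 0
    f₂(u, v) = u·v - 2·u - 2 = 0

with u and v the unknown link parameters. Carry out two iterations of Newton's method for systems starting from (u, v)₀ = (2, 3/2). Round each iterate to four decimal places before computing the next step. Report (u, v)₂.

(3.3566, 5.5446)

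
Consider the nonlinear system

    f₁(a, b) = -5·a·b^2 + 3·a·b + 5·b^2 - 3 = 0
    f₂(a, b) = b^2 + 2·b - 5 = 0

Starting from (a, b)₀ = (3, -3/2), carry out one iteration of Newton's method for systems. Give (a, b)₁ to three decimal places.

At (3, -3/2): F = (-39.000, -5.750).
Jacobian J = [[-5·b^2 + 3·b, -10·a·b + 3·a + 10·b], [0, 2·b + 2]].
At the point, J = [[-15.750, 39.000], [0.000, -1.000]] (det J = 15.750).
Solving J·Δ = −F gives Δ = (-16.714, -5.750).
Then the next iterate is (a, b)₁ = (-13.714, -7.250).

(-13.714, -7.250)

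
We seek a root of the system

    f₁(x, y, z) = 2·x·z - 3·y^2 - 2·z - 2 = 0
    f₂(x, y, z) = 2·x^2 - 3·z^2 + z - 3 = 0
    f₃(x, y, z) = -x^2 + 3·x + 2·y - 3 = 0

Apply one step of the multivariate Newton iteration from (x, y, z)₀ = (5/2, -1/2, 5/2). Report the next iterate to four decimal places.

At (5/2, -1/2, 5/2): F = (4.7500, -6.7500, -2.7500).
Jacobian J = [[2·z, -6·y, 2·x - 2], [4·x, 0, -6·z + 1], [-2·x + 3, 2, 0]].
At the point, J = [[5.0000, 3.0000, 3.0000], [10.0000, 0.0000, -14.0000], [-2.0000, 2.0000, 0.0000]] (det J = 284.0000).
Solving J·Δ = −F gives Δ = (-0.7324, 0.6426, -1.0053).
Then the next iterate is (x, y, z)₁ = (1.7676, 0.1426, 1.4947).

(1.7676, 0.1426, 1.4947)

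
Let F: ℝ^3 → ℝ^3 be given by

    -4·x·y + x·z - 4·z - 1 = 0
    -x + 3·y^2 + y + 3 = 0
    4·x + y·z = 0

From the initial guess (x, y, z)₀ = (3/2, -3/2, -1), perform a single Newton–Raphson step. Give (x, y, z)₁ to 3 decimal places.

At (3/2, -3/2, -1): F = (10.500, 6.750, 7.500).
Jacobian J = [[-4·y + z, -4·x, x - 4], [-1, 6·y + 1, 0], [4, z, y]].
At the point, J = [[5.000, -6.000, -2.500], [-1.000, -8.000, 0.000], [4.000, -1.000, -1.500]] (det J = -13.500).
Solving J·Δ = −F gives Δ = (-5.028, 1.472, -9.389).
Then the next iterate is (x, y, z)₁ = (-3.528, -0.028, -10.389).

(-3.528, -0.028, -10.389)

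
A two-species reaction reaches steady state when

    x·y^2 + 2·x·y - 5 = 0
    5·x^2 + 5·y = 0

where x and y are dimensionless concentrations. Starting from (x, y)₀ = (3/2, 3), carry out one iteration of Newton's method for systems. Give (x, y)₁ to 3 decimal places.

At (3/2, 3): F = (17.500, 26.250).
Jacobian J = [[y^2 + 2·y, 2·x·y + 2·x], [10·x, 5]].
At the point, J = [[15.000, 12.000], [15.000, 5.000]] (det J = -105.000).
Solving J·Δ = −F gives Δ = (-2.167, 1.250).
Then the next iterate is (x, y)₁ = (-0.667, 4.250).

(-0.667, 4.250)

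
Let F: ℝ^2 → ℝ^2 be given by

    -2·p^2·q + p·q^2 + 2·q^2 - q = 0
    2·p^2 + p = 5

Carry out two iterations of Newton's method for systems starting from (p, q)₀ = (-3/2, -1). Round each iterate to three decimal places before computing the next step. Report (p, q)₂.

(-1.852, 0.010)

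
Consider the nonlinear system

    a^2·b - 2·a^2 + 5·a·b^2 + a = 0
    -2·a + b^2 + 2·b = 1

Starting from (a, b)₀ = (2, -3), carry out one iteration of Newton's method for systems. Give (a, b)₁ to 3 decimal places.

At (2, -3): F = (72.000, -2.000).
Jacobian J = [[2·a·b - 4·a + 5·b^2 + 1, a^2 + 10·a·b], [-2, 2·b + 2]].
At the point, J = [[26.000, -56.000], [-2.000, -4.000]] (det J = -216.000).
Solving J·Δ = −F gives Δ = (-1.852, 0.426).
Then the next iterate is (a, b)₁ = (0.148, -2.574).

(0.148, -2.574)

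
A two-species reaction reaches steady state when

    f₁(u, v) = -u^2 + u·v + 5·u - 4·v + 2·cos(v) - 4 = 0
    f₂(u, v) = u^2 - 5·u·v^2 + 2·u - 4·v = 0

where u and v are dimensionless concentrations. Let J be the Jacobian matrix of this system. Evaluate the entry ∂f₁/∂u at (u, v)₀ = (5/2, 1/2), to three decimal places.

0.500

∂f₁/∂u = -2·u + v + 5.
At (5/2, 1/2) this is 0.500.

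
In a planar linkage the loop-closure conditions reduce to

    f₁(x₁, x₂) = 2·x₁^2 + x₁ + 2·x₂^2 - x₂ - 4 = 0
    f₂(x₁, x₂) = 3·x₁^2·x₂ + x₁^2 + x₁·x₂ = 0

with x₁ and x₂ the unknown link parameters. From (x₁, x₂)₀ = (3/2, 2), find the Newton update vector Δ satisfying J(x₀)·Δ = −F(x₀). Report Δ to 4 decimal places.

At (3/2, 2): F = (8.0000, 18.7500).
Jacobian J = [[4·x₁ + 1, 4·x₂ - 1], [6·x₁·x₂ + 2·x₁ + x₂, 3·x₁^2 + x₁]].
At the point, J = [[7.0000, 7.0000], [23.0000, 8.2500]] (det J = -103.2500).
Solving J·Δ = −F gives Δ = (-0.6320, -0.5109).

(-0.6320, -0.5109)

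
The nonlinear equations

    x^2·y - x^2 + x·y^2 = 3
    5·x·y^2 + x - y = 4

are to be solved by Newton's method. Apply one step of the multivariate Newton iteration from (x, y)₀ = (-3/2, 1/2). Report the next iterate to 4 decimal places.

At (-3/2, 1/2): F = (-4.5000, -7.8750).
Jacobian J = [[2·x·y - 2·x + y^2, x^2 + 2·x·y], [5·y^2 + 1, 10·x·y - 1]].
At the point, J = [[1.7500, 0.7500], [2.2500, -8.5000]] (det J = -16.5625).
Solving J·Δ = −F gives Δ = (2.6660, -0.2208).
Then the next iterate is (x, y)₁ = (1.1660, 0.2792).

(1.1660, 0.2792)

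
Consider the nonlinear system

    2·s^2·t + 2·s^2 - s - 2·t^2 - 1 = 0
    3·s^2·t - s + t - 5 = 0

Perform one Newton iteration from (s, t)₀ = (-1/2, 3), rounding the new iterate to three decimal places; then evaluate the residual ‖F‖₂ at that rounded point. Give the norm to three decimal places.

At (-1/2, 3): F = (-16.500, 0.750).
Jacobian J = [[4·s·t + 4·s - 1, 2·s^2 - 4·t], [6·s·t - 1, 3·s^2 + 1]].
At the point, J = [[-9.000, -11.500], [-10.000, 1.750]] (det J = -130.750).
Solving J·Δ = −F gives Δ = (-0.155, -1.314).
Then the next iterate is (s, t)₁ = (-0.655, 1.686).
Re-evaluating at (-0.655, 1.686): F = (-3.72547, -0.48899), so ‖F‖₂ = 3.757.

3.757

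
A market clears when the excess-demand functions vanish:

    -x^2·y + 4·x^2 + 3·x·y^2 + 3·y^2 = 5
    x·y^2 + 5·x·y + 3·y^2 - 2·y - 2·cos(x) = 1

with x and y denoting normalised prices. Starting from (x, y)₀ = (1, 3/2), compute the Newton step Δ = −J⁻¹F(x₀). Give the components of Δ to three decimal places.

(-1.608, 0.465)

At (1, 3/2): F = (11.000, 11.41940).
Jacobian J = [[-2·x·y + 8·x + 3·y^2, -x^2 + 6·x·y + 6·y], [y^2 + 5·y + 2·sin(x), 2·x·y + 5·x + 6·y - 2]].
At the point, J = [[11.750, 17.000], [11.43294, 15.000]] (det J = -18.11001).
Solving J·Δ = −F gives Δ = (-1.608, 0.465).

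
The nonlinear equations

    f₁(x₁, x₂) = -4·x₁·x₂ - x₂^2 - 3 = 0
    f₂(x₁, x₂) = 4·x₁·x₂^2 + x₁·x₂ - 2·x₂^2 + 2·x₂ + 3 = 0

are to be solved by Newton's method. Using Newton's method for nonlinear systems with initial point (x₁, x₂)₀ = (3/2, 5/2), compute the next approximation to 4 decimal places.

(3.9537, -1.9352)

At (3/2, 5/2): F = (-24.2500, 36.7500).
Jacobian J = [[-4·x₂, -4·x₁ - 2·x₂], [4·x₂^2 + x₂, 8·x₁·x₂ + x₁ - 4·x₂ + 2]].
At the point, J = [[-10.0000, -11.0000], [27.5000, 23.5000]] (det J = 67.5000).
Solving J·Δ = −F gives Δ = (2.4537, -4.4352).
Then the next iterate is (x₁, x₂)₁ = (3.9537, -1.9352).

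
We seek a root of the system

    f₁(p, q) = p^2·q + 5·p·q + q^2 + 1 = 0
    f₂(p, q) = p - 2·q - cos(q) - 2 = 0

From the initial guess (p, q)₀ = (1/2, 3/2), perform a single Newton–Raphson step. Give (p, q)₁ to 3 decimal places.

At (1/2, 3/2): F = (7.375, -4.57074).
Jacobian J = [[2·p·q + 5·q, p^2 + 5·p + 2·q], [1, sin(q) - 2]].
At the point, J = [[9.000, 5.750], [1.000, -1.00251]] (det J = -14.77255).
Solving J·Δ = −F gives Δ = (1.279, -3.284).
Then the next iterate is (p, q)₁ = (1.779, -1.784).

(1.779, -1.784)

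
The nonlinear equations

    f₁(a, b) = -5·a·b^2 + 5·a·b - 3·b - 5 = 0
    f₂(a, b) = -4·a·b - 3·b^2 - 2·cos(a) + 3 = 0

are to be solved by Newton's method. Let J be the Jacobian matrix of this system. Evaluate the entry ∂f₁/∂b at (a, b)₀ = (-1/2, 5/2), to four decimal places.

∂f₁/∂b = -10·a·b + 5·a - 3.
At (-1/2, 5/2) this is 7.0000.

7.0000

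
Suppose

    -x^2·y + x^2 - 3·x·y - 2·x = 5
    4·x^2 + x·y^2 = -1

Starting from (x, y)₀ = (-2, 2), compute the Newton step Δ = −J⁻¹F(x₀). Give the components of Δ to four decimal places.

(1.3214, -0.8571)

At (-2, 2): F = (7.0000, 9.0000).
Jacobian J = [[-2·x·y + 2·x - 3·y - 2, -x^2 - 3·x], [8·x + y^2, 2·x·y]].
At the point, J = [[-4.0000, 2.0000], [-12.0000, -8.0000]] (det J = 56.0000).
Solving J·Δ = −F gives Δ = (1.3214, -0.8571).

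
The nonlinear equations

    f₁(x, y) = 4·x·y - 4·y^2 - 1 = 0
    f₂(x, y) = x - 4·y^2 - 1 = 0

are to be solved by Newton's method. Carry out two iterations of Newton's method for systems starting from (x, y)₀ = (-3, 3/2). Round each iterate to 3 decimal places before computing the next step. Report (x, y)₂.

At (-3, 3/2): F = (-28.000, -13.000).
Jacobian J = [[4·y, 4·x - 8·y], [1, -8·y]].
At the point, J = [[6.000, -24.000], [1.000, -12.000]] (det J = -48.000).
Solving J·Δ = −F gives Δ = (0.500, -1.042).
Then the next iterate is (x, y)₁ = (-2.500, 0.458).
Round to (-2.500, 0.458) and repeat: F = (-6.41906, -4.33906), J = [[1.832, -13.664], [1.000, -3.664]].
Δ = (5.146, 0.220), so (x, y)₂ = (2.646, 0.678).

(2.646, 0.678)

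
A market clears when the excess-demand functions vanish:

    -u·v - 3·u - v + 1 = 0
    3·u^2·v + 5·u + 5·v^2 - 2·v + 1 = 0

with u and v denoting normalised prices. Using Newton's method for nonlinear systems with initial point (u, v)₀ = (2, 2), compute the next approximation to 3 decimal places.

At (2, 2): F = (-11.000, 51.000).
Jacobian J = [[-v - 3, -u - 1], [6·u·v + 5, 3·u^2 + 10·v - 2]].
At the point, J = [[-5.000, -3.000], [29.000, 30.000]] (det J = -63.000).
Solving J·Δ = −F gives Δ = (-2.810, 1.016).
Then the next iterate is (u, v)₁ = (-0.810, 3.016).

(-0.810, 3.016)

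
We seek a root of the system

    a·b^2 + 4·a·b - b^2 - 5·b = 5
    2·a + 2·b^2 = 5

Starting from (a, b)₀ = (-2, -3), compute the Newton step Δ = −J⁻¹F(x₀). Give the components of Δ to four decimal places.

(4.9615, 1.5769)

At (-2, -3): F = (7.0000, 9.0000).
Jacobian J = [[b^2 + 4·b, 2·a·b + 4·a - 2·b - 5], [2, 4·b]].
At the point, J = [[-3.0000, 5.0000], [2.0000, -12.0000]] (det J = 26.0000).
Solving J·Δ = −F gives Δ = (4.9615, 1.5769).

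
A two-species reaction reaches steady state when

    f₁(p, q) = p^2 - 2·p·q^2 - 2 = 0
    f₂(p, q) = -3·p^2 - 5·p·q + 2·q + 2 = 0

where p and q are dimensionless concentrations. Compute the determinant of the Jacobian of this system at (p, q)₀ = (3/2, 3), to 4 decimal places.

-349.5000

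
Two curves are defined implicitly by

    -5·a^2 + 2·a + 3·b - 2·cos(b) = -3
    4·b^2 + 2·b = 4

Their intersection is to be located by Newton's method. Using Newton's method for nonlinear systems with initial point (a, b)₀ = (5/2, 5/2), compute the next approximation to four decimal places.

(1.6692, 1.3182)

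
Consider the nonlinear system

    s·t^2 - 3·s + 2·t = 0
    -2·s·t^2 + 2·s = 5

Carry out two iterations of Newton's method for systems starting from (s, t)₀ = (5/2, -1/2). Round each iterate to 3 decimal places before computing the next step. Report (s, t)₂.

(1.550, 2.800)

At (5/2, -1/2): F = (-7.875, -1.250).
Jacobian J = [[t^2 - 3, 2·s·t + 2], [-2·t^2 + 2, -4·s·t]].
At the point, J = [[-2.750, -0.500], [1.500, 5.000]] (det J = -13.000).
Solving J·Δ = −F gives Δ = (-3.077, 1.173).
Then the next iterate is (s, t)₁ = (-0.577, 0.673).
Round to (-0.577, 0.673) and repeat: F = (2.81566, -5.63132), J = [[-2.54707, 1.22336], [1.09414, 1.55328]].
Δ = (2.127, 2.127), so (s, t)₂ = (1.550, 2.800).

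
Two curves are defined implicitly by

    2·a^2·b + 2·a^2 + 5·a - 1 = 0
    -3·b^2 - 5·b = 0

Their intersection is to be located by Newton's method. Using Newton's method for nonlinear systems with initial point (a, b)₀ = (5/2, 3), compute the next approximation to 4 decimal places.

(1.6406, 1.1739)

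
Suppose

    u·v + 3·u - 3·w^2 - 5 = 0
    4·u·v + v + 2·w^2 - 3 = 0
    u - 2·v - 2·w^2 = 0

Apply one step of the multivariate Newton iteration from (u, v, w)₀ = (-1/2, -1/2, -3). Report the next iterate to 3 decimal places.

(51.500, -18.500, -8.875)

At (-1/2, -1/2, -3): F = (-33.250, 15.500, -17.500).
Jacobian J = [[v + 3, u, -6·w], [4·v, 4·u + 1, 4·w], [1, -2, -4·w]].
At the point, J = [[2.500, -0.500, 18.000], [-2.000, -1.000, -12.000], [1.000, -2.000, 12.000]] (det J = -6.000).
Solving J·Δ = −F gives Δ = (52.000, -18.000, -5.875).
Then the next iterate is (u, v, w)₁ = (51.500, -18.500, -8.875).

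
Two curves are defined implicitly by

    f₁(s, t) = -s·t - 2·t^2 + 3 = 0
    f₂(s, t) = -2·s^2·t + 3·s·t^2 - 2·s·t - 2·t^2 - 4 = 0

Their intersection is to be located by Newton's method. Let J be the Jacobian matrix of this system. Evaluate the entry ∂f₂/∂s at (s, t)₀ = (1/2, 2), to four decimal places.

4.0000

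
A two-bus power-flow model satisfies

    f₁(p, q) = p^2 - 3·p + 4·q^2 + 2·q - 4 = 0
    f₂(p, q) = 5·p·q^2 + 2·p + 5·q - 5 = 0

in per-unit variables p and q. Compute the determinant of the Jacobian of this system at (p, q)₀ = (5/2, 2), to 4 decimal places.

-286.0000

J = [[2·p - 3, 8·q + 2], [5·q^2 + 2, 10·p·q + 5]].
At the point, J = [[2.0000, 18.0000], [22.0000, 55.0000]].
det J = -286.0000.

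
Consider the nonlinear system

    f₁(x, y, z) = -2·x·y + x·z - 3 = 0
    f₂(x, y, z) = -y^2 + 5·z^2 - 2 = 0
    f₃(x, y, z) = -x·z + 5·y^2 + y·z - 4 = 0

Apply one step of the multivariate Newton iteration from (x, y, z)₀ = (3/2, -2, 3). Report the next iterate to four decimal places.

(1.0245, -1.3059, 1.6074)

At (3/2, -2, 3): F = (7.5000, 39.0000, 5.5000).
Jacobian J = [[-2·y + z, -2·x, x], [0, -2·y, 10·z], [-z, 10·y + z, -x + y]].
At the point, J = [[7.0000, -3.0000, 1.5000], [0.0000, 4.0000, 30.0000], [-3.0000, -17.0000, -3.5000]] (det J = 3760.0000).
Solving J·Δ = −F gives Δ = (-0.4755, 0.6941, -1.3926).
Then the next iterate is (x, y, z)₁ = (1.0245, -1.3059, 1.6074).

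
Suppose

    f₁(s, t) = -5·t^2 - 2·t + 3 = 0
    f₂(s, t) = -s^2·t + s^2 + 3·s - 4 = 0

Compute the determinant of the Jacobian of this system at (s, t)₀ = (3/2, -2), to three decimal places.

J = [[0, -10·t - 2], [-2·s·t + 2·s + 3, -s^2]].
At the point, J = [[0.000, 18.000], [12.000, -2.250]].
det J = -216.000.

-216.000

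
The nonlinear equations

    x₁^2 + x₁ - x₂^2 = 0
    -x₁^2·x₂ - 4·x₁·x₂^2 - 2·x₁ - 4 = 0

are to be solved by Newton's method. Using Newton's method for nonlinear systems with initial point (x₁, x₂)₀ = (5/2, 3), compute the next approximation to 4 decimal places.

At (5/2, 3): F = (-0.2500, -117.7500).
Jacobian J = [[2·x₁ + 1, -2·x₂], [-2·x₁·x₂ - 4·x₂^2 - 2, -x₁^2 - 8·x₁·x₂]].
At the point, J = [[6.0000, -6.0000], [-53.0000, -66.2500]] (det J = -715.5000).
Solving J·Δ = −F gives Δ = (-0.9643, -1.0059).
Then the next iterate is (x₁, x₂)₁ = (1.5357, 1.9941).

(1.5357, 1.9941)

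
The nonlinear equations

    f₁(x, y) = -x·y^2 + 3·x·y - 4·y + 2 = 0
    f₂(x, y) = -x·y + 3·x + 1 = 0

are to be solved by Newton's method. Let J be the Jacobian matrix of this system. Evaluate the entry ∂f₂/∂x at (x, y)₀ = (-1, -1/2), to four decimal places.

∂f₂/∂x = -y + 3.
At (-1, -1/2) this is 3.5000.

3.5000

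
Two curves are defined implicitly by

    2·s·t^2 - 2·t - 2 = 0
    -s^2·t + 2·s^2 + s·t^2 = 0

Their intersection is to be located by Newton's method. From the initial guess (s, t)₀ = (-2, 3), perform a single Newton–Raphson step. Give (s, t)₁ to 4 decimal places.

(-4.6400, -0.5200)

At (-2, 3): F = (-44.0000, -22.0000).
Jacobian J = [[2·t^2, 4·s·t - 2], [-2·s·t + 4·s + t^2, -s^2 + 2·s·t]].
At the point, J = [[18.0000, -26.0000], [13.0000, -16.0000]] (det J = 50.0000).
Solving J·Δ = −F gives Δ = (-2.6400, -3.5200).
Then the next iterate is (s, t)₁ = (-4.6400, -0.5200).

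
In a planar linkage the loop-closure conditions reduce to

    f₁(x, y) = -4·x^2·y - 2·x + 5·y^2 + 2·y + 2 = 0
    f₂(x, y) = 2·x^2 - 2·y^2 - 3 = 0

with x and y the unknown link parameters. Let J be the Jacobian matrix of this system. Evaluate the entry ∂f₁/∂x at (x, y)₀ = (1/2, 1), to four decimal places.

-6.0000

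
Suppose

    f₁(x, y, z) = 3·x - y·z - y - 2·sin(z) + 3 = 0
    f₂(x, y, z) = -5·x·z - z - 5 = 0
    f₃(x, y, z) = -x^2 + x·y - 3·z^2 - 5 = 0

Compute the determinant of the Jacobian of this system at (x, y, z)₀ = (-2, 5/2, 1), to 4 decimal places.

-38.8060

J = [[3, -z - 1, -y - 2·cos(z)], [-5·z, 0, -5·x - 1], [-2·x + y, x, -6·z]].
At the point, J = [[3.0000, -2.0000, -3.580605], [-5.0000, 0.0000, 9.0000], [6.5000, -2.0000, -6.0000]].
det J = -38.8060.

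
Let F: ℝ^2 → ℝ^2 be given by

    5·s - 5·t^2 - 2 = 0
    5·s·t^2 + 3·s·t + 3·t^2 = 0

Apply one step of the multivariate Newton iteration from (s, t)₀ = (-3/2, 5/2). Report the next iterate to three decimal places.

At (-3/2, 5/2): F = (-40.750, -39.375).
Jacobian J = [[5, -10·t], [5·t^2 + 3·t, 10·s·t + 3·s + 6·t]].
At the point, J = [[5.000, -25.000], [38.750, -27.000]] (det J = 833.750).
Solving J·Δ = −F gives Δ = (-0.139, -1.658).
Then the next iterate is (s, t)₁ = (-1.639, 0.842).

(-1.639, 0.842)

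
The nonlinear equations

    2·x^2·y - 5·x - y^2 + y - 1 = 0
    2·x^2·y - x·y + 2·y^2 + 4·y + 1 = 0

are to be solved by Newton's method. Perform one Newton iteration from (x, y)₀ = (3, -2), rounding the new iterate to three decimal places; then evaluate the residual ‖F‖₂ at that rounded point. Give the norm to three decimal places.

11.907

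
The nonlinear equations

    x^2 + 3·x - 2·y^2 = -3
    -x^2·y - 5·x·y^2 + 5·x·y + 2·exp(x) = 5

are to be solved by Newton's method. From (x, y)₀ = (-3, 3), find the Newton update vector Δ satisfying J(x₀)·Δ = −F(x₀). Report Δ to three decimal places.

(-0.859, -1.035)

At (-3, 3): F = (-15.000, 58.09957).
Jacobian J = [[2·x + 3, -4·y], [-2·x·y - 5·y^2 + 5·y + 2·exp(x), -x^2 - 10·x·y + 5·x]].
At the point, J = [[-3.000, -12.000], [-11.90043, 66.000]] (det J = -340.80511).
Solving J·Δ = −F gives Δ = (-0.859, -1.035).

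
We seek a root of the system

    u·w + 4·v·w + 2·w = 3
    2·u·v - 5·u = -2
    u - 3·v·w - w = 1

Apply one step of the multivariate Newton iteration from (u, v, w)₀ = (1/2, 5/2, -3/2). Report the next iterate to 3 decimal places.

(-168.500, 0.500, -21.000)

At (1/2, 5/2, -3/2): F = (-21.750, 2.000, 12.250).
Jacobian J = [[w, 4·w, u + 4·v + 2], [2·v - 5, 2·u, 0], [1, -3·w, -3·v - 1]].
At the point, J = [[-1.500, -6.000, 12.500], [0.000, 1.000, 0.000], [1.000, 4.500, -8.500]] (det J = 0.250).
Solving J·Δ = −F gives Δ = (-169.000, -2.000, -19.500).
Then the next iterate is (u, v, w)₁ = (-168.500, 0.500, -21.000).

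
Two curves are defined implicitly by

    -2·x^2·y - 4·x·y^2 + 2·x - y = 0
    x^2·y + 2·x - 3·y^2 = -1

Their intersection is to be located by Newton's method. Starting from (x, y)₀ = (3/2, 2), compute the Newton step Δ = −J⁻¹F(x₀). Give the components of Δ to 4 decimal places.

(-0.4265, -0.7089)

At (3/2, 2): F = (-32.0000, -3.5000).
Jacobian J = [[-4·x·y - 4·y^2 + 2, -2·x^2 - 8·x·y - 1], [2·x·y + 2, x^2 - 6·y]].
At the point, J = [[-26.0000, -29.5000], [8.0000, -9.7500]] (det J = 489.5000).
Solving J·Δ = −F gives Δ = (-0.4265, -0.7089).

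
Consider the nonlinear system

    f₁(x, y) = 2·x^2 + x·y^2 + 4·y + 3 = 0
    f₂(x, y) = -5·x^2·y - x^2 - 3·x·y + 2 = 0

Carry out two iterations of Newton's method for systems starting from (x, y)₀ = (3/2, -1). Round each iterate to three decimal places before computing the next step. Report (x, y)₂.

(0.107, -0.501)

At (3/2, -1): F = (5.000, 15.500).
Jacobian J = [[4·x + y^2, 2·x·y + 4], [-10·x·y - 2·x - 3·y, -5·x^2 - 3·x]].
At the point, J = [[7.000, 1.000], [15.000, -15.750]] (det J = -125.250).
Solving J·Δ = −F gives Δ = (-0.752, 0.267).
Then the next iterate is (x, y)₁ = (0.748, -0.733).
Round to (0.748, -0.733) and repeat: F = (1.58890, 5.13593), J = [[3.52929, 2.90343], [6.18584, -5.04152]].
Δ = (-0.641, 0.232), so (x, y)₂ = (0.107, -0.501).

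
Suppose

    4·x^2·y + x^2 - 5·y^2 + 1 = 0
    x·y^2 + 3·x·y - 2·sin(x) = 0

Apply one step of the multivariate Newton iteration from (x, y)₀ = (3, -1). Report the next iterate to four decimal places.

(6.6923, 1.1187)

At (3, -1): F = (-31.0000, -6.282240).
Jacobian J = [[8·x·y + 2·x, 4·x^2 - 10·y], [y^2 + 3·y - 2·cos(x), 2·x·y + 3·x]].
At the point, J = [[-18.0000, 46.0000], [-0.020015, 3.0000]] (det J = -53.079310).
Solving J·Δ = −F gives Δ = (3.6923, 2.1187).
Then the next iterate is (x, y)₁ = (6.6923, 1.1187).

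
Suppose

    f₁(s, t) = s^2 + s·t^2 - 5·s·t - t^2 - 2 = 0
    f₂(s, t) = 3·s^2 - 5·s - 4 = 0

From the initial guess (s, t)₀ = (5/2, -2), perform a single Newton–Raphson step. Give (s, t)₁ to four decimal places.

(2.2750, -0.3257)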